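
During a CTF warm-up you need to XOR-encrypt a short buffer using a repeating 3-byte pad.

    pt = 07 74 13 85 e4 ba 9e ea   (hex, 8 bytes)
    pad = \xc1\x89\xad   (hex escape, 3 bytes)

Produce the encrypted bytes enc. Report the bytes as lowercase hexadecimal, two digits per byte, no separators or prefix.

c6fdbe446d175f63

The 3-byte key repeats, so the effective keystream is c1 89 ad c1 89 ad c1 89.
byte 0: 07 ⊕ c1 = c6
byte 1: 74 ⊕ 89 = fd
byte 2: 13 ⊕ ad = be
byte 3: 85 ⊕ c1 = 44
byte 4: e4 ⊕ 89 = 6d
byte 5: ba ⊕ ad = 17
byte 6: 9e ⊕ c1 = 5f
byte 7: ea ⊕ 89 = 63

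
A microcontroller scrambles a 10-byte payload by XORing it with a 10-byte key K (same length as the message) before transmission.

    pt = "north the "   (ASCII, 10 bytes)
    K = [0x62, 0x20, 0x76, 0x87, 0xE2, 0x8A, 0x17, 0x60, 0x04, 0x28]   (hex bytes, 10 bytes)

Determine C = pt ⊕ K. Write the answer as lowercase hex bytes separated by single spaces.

XOR is its own inverse, so applying the key byte-wise gives the result directly.
110 ^  98 =  12
111 ^  32 =  79
114 ^ 118 =   4
116 ^ 135 = 243
104 ^ 226 = 138
 32 ^ 138 = 170
116 ^  23 =  99
104 ^  96 =   8
101 ^   4 =  97
 32 ^  40 =   8

0c 4f 04 f3 8a aa 63 08 61 08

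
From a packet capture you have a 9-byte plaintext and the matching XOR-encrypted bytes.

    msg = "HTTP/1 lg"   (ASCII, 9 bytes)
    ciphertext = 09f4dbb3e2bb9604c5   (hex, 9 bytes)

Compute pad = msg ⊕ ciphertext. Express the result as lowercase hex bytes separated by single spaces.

41 a0 8f e3 cd 8a b6 68 a2

Since ciphertext = msg ⊕ pad, XORing both sides with msg gives pad = msg ⊕ ciphertext.
01001000 xor 00001001 = 01000001
01010100 xor 11110100 = 10100000
01010100 xor 11011011 = 10001111
01010000 xor 10110011 = 11100011
00101111 xor 11100010 = 11001101
00110001 xor 10111011 = 10001010
00100000 xor 10010110 = 10110110
01101100 xor 00000100 = 01101000
01100111 xor 11000101 = 10100010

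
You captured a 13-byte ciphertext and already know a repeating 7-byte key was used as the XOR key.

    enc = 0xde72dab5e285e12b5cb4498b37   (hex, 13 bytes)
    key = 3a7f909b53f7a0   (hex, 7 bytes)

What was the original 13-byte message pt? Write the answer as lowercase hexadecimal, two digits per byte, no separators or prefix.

The 7-byte key repeats, so the effective keystream is 3a 7f 90 9b 53 f7 a0 3a 7f 90 9b 53 f7.
byte 0: de XOR 3a = e4
byte 1: 72 XOR 7f = 0d
byte 2: da XOR 90 = 4a
byte 3: b5 XOR 9b = 2e
byte 4: e2 XOR 53 = b1
byte 5: 85 XOR f7 = 72
byte 6: e1 XOR a0 = 41
byte 7: 2b XOR 3a = 11
byte 8: 5c XOR 7f = 23
byte 9: b4 XOR 90 = 24
byte 10: 49 XOR 9b = d2
byte 11: 8b XOR 53 = d8
byte 12: 37 XOR f7 = c0

e40d4a2eb17241112324d2d8c0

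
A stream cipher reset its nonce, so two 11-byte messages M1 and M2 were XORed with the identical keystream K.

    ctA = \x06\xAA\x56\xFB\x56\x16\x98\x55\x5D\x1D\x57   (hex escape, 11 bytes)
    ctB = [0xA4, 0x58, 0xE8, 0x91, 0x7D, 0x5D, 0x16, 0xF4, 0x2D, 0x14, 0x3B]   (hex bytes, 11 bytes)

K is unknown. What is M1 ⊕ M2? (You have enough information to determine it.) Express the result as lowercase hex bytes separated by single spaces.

a2 f2 be 6a 2b 4b 8e a1 70 09 6c

ctA ⊕ ctB = (M1 ⊕ K) ⊕ (M2 ⊕ K) = M1 ⊕ M2 — the shared key cancels under XOR.
  6 ^ 164 = 162
170 ^  88 = 242
 86 ^ 232 = 190
251 ^ 145 = 106
 86 ^ 125 =  43
 22 ^  93 =  75
152 ^  22 = 142
 85 ^ 244 = 161
 93 ^  45 = 112
 29 ^  20 =   9
 87 ^  59 = 108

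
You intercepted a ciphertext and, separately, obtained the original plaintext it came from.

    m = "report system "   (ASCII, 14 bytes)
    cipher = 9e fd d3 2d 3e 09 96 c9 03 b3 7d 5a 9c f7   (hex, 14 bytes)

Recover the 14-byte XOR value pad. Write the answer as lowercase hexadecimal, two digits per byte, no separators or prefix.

ec98a3424c7db6ba7ac0093ff1d7

Since cipher = m ⊕ pad, XORing both sides with m gives pad = m ⊕ cipher.
byte 0: 114 xor 158 = 236
byte 1: 101 xor 253 = 152
byte 2: 112 xor 211 = 163
byte 3: 111 xor  45 =  66
byte 4: 114 xor  62 =  76
byte 5: 116 xor   9 = 125
byte 6:  32 xor 150 = 182
byte 7: 115 xor 201 = 186
byte 8: 121 xor   3 = 122
byte 9: 115 xor 179 = 192
byte 10: 116 xor 125 =   9
byte 11: 101 xor  90 =  63
byte 12: 109 xor 156 = 241
byte 13:  32 xor 247 = 215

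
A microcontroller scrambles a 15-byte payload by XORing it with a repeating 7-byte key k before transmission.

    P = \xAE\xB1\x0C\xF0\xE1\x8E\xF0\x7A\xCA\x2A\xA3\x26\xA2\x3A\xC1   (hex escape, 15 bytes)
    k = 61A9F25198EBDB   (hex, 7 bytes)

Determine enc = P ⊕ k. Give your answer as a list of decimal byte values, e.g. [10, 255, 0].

[207, 24, 254, 161, 121, 101, 43, 27, 99, 216, 242, 190, 73, 225, 160]

The 7-byte key repeats, so the effective keystream is 61 a9 f2 51 98 eb db 61 a9 f2 51 98 eb db 61.
byte 0: 10101110 xor 01100001 = 11001111
byte 1: 10110001 xor 10101001 = 00011000
byte 2: 00001100 xor 11110010 = 11111110
byte 3: 11110000 xor 01010001 = 10100001
byte 4: 11100001 xor 10011000 = 01111001
byte 5: 10001110 xor 11101011 = 01100101
byte 6: 11110000 xor 11011011 = 00101011
byte 7: 01111010 xor 01100001 = 00011011
byte 8: 11001010 xor 10101001 = 01100011
byte 9: 00101010 xor 11110010 = 11011000
byte 10: 10100011 xor 01010001 = 11110010
byte 11: 00100110 xor 10011000 = 10111110
byte 12: 10100010 xor 11101011 = 01001001
byte 13: 00111010 xor 11011011 = 11100001
byte 14: 11000001 xor 01100001 = 10100000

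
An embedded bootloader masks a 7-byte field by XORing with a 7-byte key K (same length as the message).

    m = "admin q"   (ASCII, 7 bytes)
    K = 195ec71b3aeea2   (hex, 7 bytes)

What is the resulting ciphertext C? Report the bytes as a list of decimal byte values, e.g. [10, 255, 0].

[120, 58, 170, 114, 84, 206, 211]

XOR is its own inverse, so applying the key byte-wise gives the result directly.
byte 0: 61 ⊕ 19 = 78
byte 1: 64 ⊕ 5e = 3a
byte 2: 6d ⊕ c7 = aa
byte 3: 69 ⊕ 1b = 72
byte 4: 6e ⊕ 3a = 54
byte 5: 20 ⊕ ee = ce
byte 6: 71 ⊕ a2 = d3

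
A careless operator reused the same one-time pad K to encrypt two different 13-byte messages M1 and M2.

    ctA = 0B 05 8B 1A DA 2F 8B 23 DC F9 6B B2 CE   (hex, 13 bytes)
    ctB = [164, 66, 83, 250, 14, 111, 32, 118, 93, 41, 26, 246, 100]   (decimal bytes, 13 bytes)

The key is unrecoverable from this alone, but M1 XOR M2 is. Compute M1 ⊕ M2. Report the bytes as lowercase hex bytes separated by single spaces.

af 47 d8 e0 d4 40 ab 55 81 d0 71 44 aa

ctA ⊕ ctB = (M1 ⊕ K) ⊕ (M2 ⊕ K) = M1 ⊕ M2 — the shared key cancels under XOR.
byte 0:  11 XOR 164 = 175
byte 1:   5 XOR  66 =  71
byte 2: 139 XOR  83 = 216
byte 3:  26 XOR 250 = 224
byte 4: 218 XOR  14 = 212
byte 5:  47 XOR 111 =  64
byte 6: 139 XOR  32 = 171
byte 7:  35 XOR 118 =  85
byte 8: 220 XOR  93 = 129
byte 9: 249 XOR  41 = 208
byte 10: 107 XOR  26 = 113
byte 11: 178 XOR 246 =  68
byte 12: 206 XOR 100 = 170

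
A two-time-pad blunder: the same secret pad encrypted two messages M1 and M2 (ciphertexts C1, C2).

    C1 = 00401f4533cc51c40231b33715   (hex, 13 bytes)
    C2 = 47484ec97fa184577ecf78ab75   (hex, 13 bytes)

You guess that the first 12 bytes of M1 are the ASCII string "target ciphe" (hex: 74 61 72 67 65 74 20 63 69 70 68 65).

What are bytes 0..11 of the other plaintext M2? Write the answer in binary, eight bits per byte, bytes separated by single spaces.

First, C1 ⊕ C2 = (M1 ⊕ K) ⊕ (M2 ⊕ K) = M1 ⊕ M2, so the key drops out. Then M2 = (M1 ⊕ M2) ⊕ M1 over the first 12 bytes.
byte 0: (00 xor 47) xor 74 = 47 xor 74 = 33
byte 1: (40 xor 48) xor 61 = 08 xor 61 = 69
byte 2: (1f xor 4e) xor 72 = 51 xor 72 = 23
byte 3: (45 xor c9) xor 67 = 8c xor 67 = eb
byte 4: (33 xor 7f) xor 65 = 4c xor 65 = 29
byte 5: (cc xor a1) xor 74 = 6d xor 74 = 19
byte 6: (51 xor 84) xor 20 = d5 xor 20 = f5
byte 7: (c4 xor 57) xor 63 = 93 xor 63 = f0
byte 8: (02 xor 7e) xor 69 = 7c xor 69 = 15
byte 9: (31 xor cf) xor 70 = fe xor 70 = 8e
byte 10: (b3 xor 78) xor 68 = cb xor 68 = a3
byte 11: (37 xor ab) xor 65 = 9c xor 65 = f9

00110011 01101001 00100011 11101011 00101001 00011001 11110101 11110000 00010101 10001110 10100011 11111001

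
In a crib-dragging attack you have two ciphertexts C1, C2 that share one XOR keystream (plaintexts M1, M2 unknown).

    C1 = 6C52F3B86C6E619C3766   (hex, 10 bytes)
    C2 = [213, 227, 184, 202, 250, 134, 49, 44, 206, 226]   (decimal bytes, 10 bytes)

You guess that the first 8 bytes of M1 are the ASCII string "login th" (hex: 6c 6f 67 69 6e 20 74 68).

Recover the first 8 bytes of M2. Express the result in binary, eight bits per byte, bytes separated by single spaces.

First, C1 ⊕ C2 = (M1 ⊕ K) ⊕ (M2 ⊕ K) = M1 ⊕ M2, so the key drops out. Then M2 = (M1 ⊕ M2) ⊕ M1 over the first 8 bytes.
byte 0: (6c XOR d5) XOR 6c = b9 XOR 6c = d5
byte 1: (52 XOR e3) XOR 6f = b1 XOR 6f = de
byte 2: (f3 XOR b8) XOR 67 = 4b XOR 67 = 2c
byte 3: (b8 XOR ca) XOR 69 = 72 XOR 69 = 1b
byte 4: (6c XOR fa) XOR 6e = 96 XOR 6e = f8
byte 5: (6e XOR 86) XOR 20 = e8 XOR 20 = c8
byte 6: (61 XOR 31) XOR 74 = 50 XOR 74 = 24
byte 7: (9c XOR 2c) XOR 68 = b0 XOR 68 = d8

11010101 11011110 00101100 00011011 11111000 11001000 00100100 11011000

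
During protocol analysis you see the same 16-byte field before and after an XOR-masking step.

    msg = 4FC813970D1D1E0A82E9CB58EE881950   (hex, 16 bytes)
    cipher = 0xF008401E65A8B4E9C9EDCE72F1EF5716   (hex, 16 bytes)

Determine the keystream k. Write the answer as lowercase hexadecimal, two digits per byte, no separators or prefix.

Since cipher = msg ⊕ k, XORing both sides with msg gives k = msg ⊕ cipher.
byte 0: 4f ^ f0 = bf
byte 1: c8 ^ 08 = c0
byte 2: 13 ^ 40 = 53
byte 3: 97 ^ 1e = 89
byte 4: 0d ^ 65 = 68
byte 5: 1d ^ a8 = b5
byte 6: 1e ^ b4 = aa
byte 7: 0a ^ e9 = e3
byte 8: 82 ^ c9 = 4b
byte 9: e9 ^ ed = 04
byte 10: cb ^ ce = 05
byte 11: 58 ^ 72 = 2a
byte 12: ee ^ f1 = 1f
byte 13: 88 ^ ef = 67
byte 14: 19 ^ 57 = 4e
byte 15: 50 ^ 16 = 46

bfc0538968b5aae34b04052a1f674e46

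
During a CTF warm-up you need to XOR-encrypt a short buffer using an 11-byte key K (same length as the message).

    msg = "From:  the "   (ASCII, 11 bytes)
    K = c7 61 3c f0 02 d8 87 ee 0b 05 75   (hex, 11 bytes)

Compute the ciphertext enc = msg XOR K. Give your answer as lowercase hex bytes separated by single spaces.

XOR is its own inverse, so applying the key byte-wise gives the result directly.
byte 0: 46 ^ c7 = 81
byte 1: 72 ^ 61 = 13
byte 2: 6f ^ 3c = 53
byte 3: 6d ^ f0 = 9d
byte 4: 3a ^ 02 = 38
byte 5: 20 ^ d8 = f8
byte 6: 20 ^ 87 = a7
byte 7: 74 ^ ee = 9a
byte 8: 68 ^ 0b = 63
byte 9: 65 ^ 05 = 60
byte 10: 20 ^ 75 = 55

81 13 53 9d 38 f8 a7 9a 63 60 55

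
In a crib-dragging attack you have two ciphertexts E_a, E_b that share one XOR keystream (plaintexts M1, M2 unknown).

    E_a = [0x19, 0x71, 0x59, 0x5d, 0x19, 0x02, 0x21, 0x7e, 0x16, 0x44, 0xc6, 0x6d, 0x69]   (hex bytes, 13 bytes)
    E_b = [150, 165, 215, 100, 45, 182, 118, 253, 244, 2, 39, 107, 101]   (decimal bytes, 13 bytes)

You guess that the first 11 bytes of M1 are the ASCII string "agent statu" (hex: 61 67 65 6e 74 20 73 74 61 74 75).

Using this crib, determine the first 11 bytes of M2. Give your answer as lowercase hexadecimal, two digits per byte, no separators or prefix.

eeb3eb57409424f7833294

First, E_a ⊕ E_b = (M1 ⊕ K) ⊕ (M2 ⊕ K) = M1 ⊕ M2, so the key drops out. Then M2 = (M1 ⊕ M2) ⊕ M1 over the first 11 bytes.
byte 0: (19 ^ 96) ^ 61 = 8f ^ 61 = ee
byte 1: (71 ^ a5) ^ 67 = d4 ^ 67 = b3
byte 2: (59 ^ d7) ^ 65 = 8e ^ 65 = eb
byte 3: (5d ^ 64) ^ 6e = 39 ^ 6e = 57
byte 4: (19 ^ 2d) ^ 74 = 34 ^ 74 = 40
byte 5: (02 ^ b6) ^ 20 = b4 ^ 20 = 94
byte 6: (21 ^ 76) ^ 73 = 57 ^ 73 = 24
byte 7: (7e ^ fd) ^ 74 = 83 ^ 74 = f7
byte 8: (16 ^ f4) ^ 61 = e2 ^ 61 = 83
byte 9: (44 ^ 02) ^ 74 = 46 ^ 74 = 32
byte 10: (c6 ^ 27) ^ 75 = e1 ^ 75 = 94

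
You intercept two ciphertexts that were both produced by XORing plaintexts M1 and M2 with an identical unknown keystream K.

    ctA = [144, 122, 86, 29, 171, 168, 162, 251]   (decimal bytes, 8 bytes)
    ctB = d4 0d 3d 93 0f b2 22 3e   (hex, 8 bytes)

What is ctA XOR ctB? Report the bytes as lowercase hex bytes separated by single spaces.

44 77 6b 8e a4 1a 80 c5

ctA ⊕ ctB = (M1 ⊕ K) ⊕ (M2 ⊕ K) = M1 ⊕ M2 — the shared key cancels under XOR.
144 XOR 212 =  68
122 XOR  13 = 119
 86 XOR  61 = 107
 29 XOR 147 = 142
171 XOR  15 = 164
168 XOR 178 =  26
162 XOR  34 = 128
251 XOR  62 = 197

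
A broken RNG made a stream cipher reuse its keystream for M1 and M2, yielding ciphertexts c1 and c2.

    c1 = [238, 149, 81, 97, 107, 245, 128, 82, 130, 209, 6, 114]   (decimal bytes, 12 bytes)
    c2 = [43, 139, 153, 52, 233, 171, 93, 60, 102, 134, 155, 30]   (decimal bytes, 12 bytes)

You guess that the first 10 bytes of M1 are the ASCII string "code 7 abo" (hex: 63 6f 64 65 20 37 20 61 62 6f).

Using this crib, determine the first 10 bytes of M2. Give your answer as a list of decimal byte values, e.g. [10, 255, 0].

First, c1 ⊕ c2 = (M1 ⊕ K) ⊕ (M2 ⊕ K) = M1 ⊕ M2, so the key drops out. Then M2 = (M1 ⊕ M2) ⊕ M1 over the first 10 bytes.
byte 0: (ee ⊕ 2b) ⊕ 63 = c5 ⊕ 63 = a6
byte 1: (95 ⊕ 8b) ⊕ 6f = 1e ⊕ 6f = 71
byte 2: (51 ⊕ 99) ⊕ 64 = c8 ⊕ 64 = ac
byte 3: (61 ⊕ 34) ⊕ 65 = 55 ⊕ 65 = 30
byte 4: (6b ⊕ e9) ⊕ 20 = 82 ⊕ 20 = a2
byte 5: (f5 ⊕ ab) ⊕ 37 = 5e ⊕ 37 = 69
byte 6: (80 ⊕ 5d) ⊕ 20 = dd ⊕ 20 = fd
byte 7: (52 ⊕ 3c) ⊕ 61 = 6e ⊕ 61 = 0f
byte 8: (82 ⊕ 66) ⊕ 62 = e4 ⊕ 62 = 86
byte 9: (d1 ⊕ 86) ⊕ 6f = 57 ⊕ 6f = 38

[166, 113, 172, 48, 162, 105, 253, 15, 134, 56]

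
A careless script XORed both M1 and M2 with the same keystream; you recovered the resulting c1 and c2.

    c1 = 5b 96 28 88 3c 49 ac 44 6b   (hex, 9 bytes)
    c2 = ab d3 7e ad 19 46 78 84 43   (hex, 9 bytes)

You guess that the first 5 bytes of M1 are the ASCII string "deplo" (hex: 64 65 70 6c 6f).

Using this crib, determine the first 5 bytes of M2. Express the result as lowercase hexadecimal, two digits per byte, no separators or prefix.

942026494a

First, c1 ⊕ c2 = (M1 ⊕ K) ⊕ (M2 ⊕ K) = M1 ⊕ M2, so the key drops out. Then M2 = (M1 ⊕ M2) ⊕ M1 over the first 5 bytes.
byte 0: (5b ⊕ ab) ⊕ 64 = f0 ⊕ 64 = 94
byte 1: (96 ⊕ d3) ⊕ 65 = 45 ⊕ 65 = 20
byte 2: (28 ⊕ 7e) ⊕ 70 = 56 ⊕ 70 = 26
byte 3: (88 ⊕ ad) ⊕ 6c = 25 ⊕ 6c = 49
byte 4: (3c ⊕ 19) ⊕ 6f = 25 ⊕ 6f = 4a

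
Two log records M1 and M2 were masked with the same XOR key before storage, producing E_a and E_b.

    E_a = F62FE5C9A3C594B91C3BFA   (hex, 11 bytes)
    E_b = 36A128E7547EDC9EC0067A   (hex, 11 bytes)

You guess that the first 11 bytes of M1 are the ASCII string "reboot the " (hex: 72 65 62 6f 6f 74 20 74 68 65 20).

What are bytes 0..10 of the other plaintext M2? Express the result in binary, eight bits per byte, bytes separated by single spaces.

First, E_a ⊕ E_b = (M1 ⊕ K) ⊕ (M2 ⊕ K) = M1 ⊕ M2, so the key drops out. Then M2 = (M1 ⊕ M2) ⊕ M1 over the first 11 bytes.
byte 0: (f6 xor 36) xor 72 = c0 xor 72 = b2
byte 1: (2f xor a1) xor 65 = 8e xor 65 = eb
byte 2: (e5 xor 28) xor 62 = cd xor 62 = af
byte 3: (c9 xor e7) xor 6f = 2e xor 6f = 41
byte 4: (a3 xor 54) xor 6f = f7 xor 6f = 98
byte 5: (c5 xor 7e) xor 74 = bb xor 74 = cf
byte 6: (94 xor dc) xor 20 = 48 xor 20 = 68
byte 7: (b9 xor 9e) xor 74 = 27 xor 74 = 53
byte 8: (1c xor c0) xor 68 = dc xor 68 = b4
byte 9: (3b xor 06) xor 65 = 3d xor 65 = 58
byte 10: (fa xor 7a) xor 20 = 80 xor 20 = a0

10110010 11101011 10101111 01000001 10011000 11001111 01101000 01010011 10110100 01011000 10100000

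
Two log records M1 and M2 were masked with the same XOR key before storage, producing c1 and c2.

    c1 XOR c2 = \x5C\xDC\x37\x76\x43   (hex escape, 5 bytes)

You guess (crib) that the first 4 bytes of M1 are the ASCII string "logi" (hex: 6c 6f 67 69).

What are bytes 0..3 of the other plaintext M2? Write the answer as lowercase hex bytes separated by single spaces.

30 b3 50 1f

Since c1 ⊕ c2 = M1 ⊕ M2, XORing with the guessed M1 bytes yields the corresponding M2 bytes: M2 = (c1 ⊕ c2) ⊕ M1.
5c ^ 6c = 30
dc ^ 6f = b3
37 ^ 67 = 50
76 ^ 69 = 1f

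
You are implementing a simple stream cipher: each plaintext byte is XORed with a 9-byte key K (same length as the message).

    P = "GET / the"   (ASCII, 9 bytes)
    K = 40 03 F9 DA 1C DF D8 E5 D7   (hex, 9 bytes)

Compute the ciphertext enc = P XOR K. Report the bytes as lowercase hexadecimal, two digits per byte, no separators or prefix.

XOR is its own inverse, so applying the key byte-wise gives the result directly.
 71 ^  64 =   7
 69 ^   3 =  70
 84 ^ 249 = 173
 32 ^ 218 = 250
 47 ^  28 =  51
 32 ^ 223 = 255
116 ^ 216 = 172
104 ^ 229 = 141
101 ^ 215 = 178

0746adfa33ffac8db2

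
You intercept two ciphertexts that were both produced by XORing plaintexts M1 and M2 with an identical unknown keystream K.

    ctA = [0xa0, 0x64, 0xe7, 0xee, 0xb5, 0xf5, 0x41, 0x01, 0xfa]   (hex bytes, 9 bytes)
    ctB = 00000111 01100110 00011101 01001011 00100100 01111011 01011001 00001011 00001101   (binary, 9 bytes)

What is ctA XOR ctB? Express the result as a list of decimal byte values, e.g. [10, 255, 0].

ctA ⊕ ctB = (M1 ⊕ K) ⊕ (M2 ⊕ K) = M1 ⊕ M2 — the shared key cancels under XOR.
a0 ^ 07 = a7
64 ^ 66 = 02
e7 ^ 1d = fa
ee ^ 4b = a5
b5 ^ 24 = 91
f5 ^ 7b = 8e
41 ^ 59 = 18
01 ^ 0b = 0a
fa ^ 0d = f7

[167, 2, 250, 165, 145, 142, 24, 10, 247]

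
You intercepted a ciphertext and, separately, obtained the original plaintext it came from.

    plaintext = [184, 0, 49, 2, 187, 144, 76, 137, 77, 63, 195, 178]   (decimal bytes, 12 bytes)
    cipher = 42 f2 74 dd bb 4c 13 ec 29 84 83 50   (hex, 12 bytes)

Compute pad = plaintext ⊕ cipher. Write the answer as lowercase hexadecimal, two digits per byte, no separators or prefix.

faf245df00dc5f6564bb40e2

Since cipher = plaintext ⊕ pad, XORing both sides with plaintext gives pad = plaintext ⊕ cipher.
byte 0: 10111000 ^ 01000010 = 11111010
byte 1: 00000000 ^ 11110010 = 11110010
byte 2: 00110001 ^ 01110100 = 01000101
byte 3: 00000010 ^ 11011101 = 11011111
byte 4: 10111011 ^ 10111011 = 00000000
byte 5: 10010000 ^ 01001100 = 11011100
byte 6: 01001100 ^ 00010011 = 01011111
byte 7: 10001001 ^ 11101100 = 01100101
byte 8: 01001101 ^ 00101001 = 01100100
byte 9: 00111111 ^ 10000100 = 10111011
byte 10: 11000011 ^ 10000011 = 01000000
byte 11: 10110010 ^ 01010000 = 11100010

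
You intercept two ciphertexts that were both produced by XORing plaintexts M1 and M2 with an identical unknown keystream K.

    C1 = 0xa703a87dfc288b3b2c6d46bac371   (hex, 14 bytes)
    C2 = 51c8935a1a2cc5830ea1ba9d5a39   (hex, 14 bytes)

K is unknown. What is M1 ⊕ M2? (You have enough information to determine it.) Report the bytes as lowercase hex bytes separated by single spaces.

f6 cb 3b 27 e6 04 4e b8 22 cc fc 27 99 48

C1 ⊕ C2 = (M1 ⊕ K) ⊕ (M2 ⊕ K) = M1 ⊕ M2 — the shared key cancels under XOR.
byte 0: a7 ⊕ 51 = f6
byte 1: 03 ⊕ c8 = cb
byte 2: a8 ⊕ 93 = 3b
byte 3: 7d ⊕ 5a = 27
byte 4: fc ⊕ 1a = e6
byte 5: 28 ⊕ 2c = 04
byte 6: 8b ⊕ c5 = 4e
byte 7: 3b ⊕ 83 = b8
byte 8: 2c ⊕ 0e = 22
byte 9: 6d ⊕ a1 = cc
byte 10: 46 ⊕ ba = fc
byte 11: ba ⊕ 9d = 27
byte 12: c3 ⊕ 5a = 99
byte 13: 71 ⊕ 39 = 48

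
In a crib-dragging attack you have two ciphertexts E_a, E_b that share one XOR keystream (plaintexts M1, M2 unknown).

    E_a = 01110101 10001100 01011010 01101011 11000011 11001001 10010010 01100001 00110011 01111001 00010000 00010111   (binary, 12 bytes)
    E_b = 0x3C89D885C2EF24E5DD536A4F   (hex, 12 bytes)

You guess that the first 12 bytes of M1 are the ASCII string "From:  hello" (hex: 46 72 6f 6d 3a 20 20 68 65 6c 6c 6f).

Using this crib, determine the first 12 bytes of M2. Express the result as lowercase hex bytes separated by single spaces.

First, E_a ⊕ E_b = (M1 ⊕ K) ⊕ (M2 ⊕ K) = M1 ⊕ M2, so the key drops out. Then M2 = (M1 ⊕ M2) ⊕ M1 over the first 12 bytes.
byte 0: (75 ^ 3c) ^ 46 = 49 ^ 46 = 0f
byte 1: (8c ^ 89) ^ 72 = 05 ^ 72 = 77
byte 2: (5a ^ d8) ^ 6f = 82 ^ 6f = ed
byte 3: (6b ^ 85) ^ 6d = ee ^ 6d = 83
byte 4: (c3 ^ c2) ^ 3a = 01 ^ 3a = 3b
byte 5: (c9 ^ ef) ^ 20 = 26 ^ 20 = 06
byte 6: (92 ^ 24) ^ 20 = b6 ^ 20 = 96
byte 7: (61 ^ e5) ^ 68 = 84 ^ 68 = ec
byte 8: (33 ^ dd) ^ 65 = ee ^ 65 = 8b
byte 9: (79 ^ 53) ^ 6c = 2a ^ 6c = 46
byte 10: (10 ^ 6a) ^ 6c = 7a ^ 6c = 16
byte 11: (17 ^ 4f) ^ 6f = 58 ^ 6f = 37

0f 77 ed 83 3b 06 96 ec 8b 46 16 37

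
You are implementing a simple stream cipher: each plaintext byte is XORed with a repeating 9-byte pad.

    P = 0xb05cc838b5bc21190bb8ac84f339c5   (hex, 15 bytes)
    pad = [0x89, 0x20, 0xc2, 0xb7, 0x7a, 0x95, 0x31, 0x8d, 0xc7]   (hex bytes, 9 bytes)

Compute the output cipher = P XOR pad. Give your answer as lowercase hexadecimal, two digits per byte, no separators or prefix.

397c0a8fcf291094cc318c46444350

The 9-byte key repeats, so the effective keystream is 89 20 c2 b7 7a 95 31 8d c7 89 20 c2 b7 7a 95.
byte 0: b0 xor 89 = 39
byte 1: 5c xor 20 = 7c
byte 2: c8 xor c2 = 0a
byte 3: 38 xor b7 = 8f
byte 4: b5 xor 7a = cf
byte 5: bc xor 95 = 29
byte 6: 21 xor 31 = 10
byte 7: 19 xor 8d = 94
byte 8: 0b xor c7 = cc
byte 9: b8 xor 89 = 31
byte 10: ac xor 20 = 8c
byte 11: 84 xor c2 = 46
byte 12: f3 xor b7 = 44
byte 13: 39 xor 7a = 43
byte 14: c5 xor 95 = 50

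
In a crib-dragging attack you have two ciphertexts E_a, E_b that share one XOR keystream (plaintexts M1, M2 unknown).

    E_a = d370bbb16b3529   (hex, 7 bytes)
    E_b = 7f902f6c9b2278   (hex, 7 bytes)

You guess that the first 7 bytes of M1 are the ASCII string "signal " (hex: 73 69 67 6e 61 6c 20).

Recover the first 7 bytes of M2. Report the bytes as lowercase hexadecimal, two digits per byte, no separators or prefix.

df89f3b3917b71

First, E_a ⊕ E_b = (M1 ⊕ K) ⊕ (M2 ⊕ K) = M1 ⊕ M2, so the key drops out. Then M2 = (M1 ⊕ M2) ⊕ M1 over the first 7 bytes.
byte 0: (d3 ^ 7f) ^ 73 = ac ^ 73 = df
byte 1: (70 ^ 90) ^ 69 = e0 ^ 69 = 89
byte 2: (bb ^ 2f) ^ 67 = 94 ^ 67 = f3
byte 3: (b1 ^ 6c) ^ 6e = dd ^ 6e = b3
byte 4: (6b ^ 9b) ^ 61 = f0 ^ 61 = 91
byte 5: (35 ^ 22) ^ 6c = 17 ^ 6c = 7b
byte 6: (29 ^ 78) ^ 20 = 51 ^ 20 = 71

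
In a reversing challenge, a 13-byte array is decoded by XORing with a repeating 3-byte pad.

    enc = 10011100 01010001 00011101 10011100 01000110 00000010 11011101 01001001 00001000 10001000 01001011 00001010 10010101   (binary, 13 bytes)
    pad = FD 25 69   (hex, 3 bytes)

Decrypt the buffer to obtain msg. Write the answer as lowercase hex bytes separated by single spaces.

The 3-byte key repeats, so the effective keystream is fd 25 69 fd 25 69 fd 25 69 fd 25 69 fd.
byte 0: 10011100 xor 11111101 = 01100001
byte 1: 01010001 xor 00100101 = 01110100
byte 2: 00011101 xor 01101001 = 01110100
byte 3: 10011100 xor 11111101 = 01100001
byte 4: 01000110 xor 00100101 = 01100011
byte 5: 00000010 xor 01101001 = 01101011
byte 6: 11011101 xor 11111101 = 00100000
byte 7: 01001001 xor 00100101 = 01101100
byte 8: 00001000 xor 01101001 = 01100001
byte 9: 10001000 xor 11111101 = 01110101
byte 10: 01001011 xor 00100101 = 01101110
byte 11: 00001010 xor 01101001 = 01100011
byte 12: 10010101 xor 11111101 = 01101000

61 74 74 61 63 6b 20 6c 61 75 6e 63 68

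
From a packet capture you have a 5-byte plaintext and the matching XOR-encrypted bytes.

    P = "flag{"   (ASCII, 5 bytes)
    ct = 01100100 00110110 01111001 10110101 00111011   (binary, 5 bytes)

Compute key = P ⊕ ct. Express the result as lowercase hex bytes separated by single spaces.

Since ct = P ⊕ key, XORing both sides with P gives key = P ⊕ ct.
66 xor 64 = 02
6c xor 36 = 5a
61 xor 79 = 18
67 xor b5 = d2
7b xor 3b = 40

02 5a 18 d2 40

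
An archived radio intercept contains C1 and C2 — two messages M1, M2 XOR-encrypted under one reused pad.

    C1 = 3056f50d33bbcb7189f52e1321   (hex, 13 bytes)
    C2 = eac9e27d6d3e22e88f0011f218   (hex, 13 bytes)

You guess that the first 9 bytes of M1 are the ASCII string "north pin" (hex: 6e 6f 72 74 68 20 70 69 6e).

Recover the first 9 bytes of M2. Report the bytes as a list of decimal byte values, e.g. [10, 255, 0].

First, C1 ⊕ C2 = (M1 ⊕ K) ⊕ (M2 ⊕ K) = M1 ⊕ M2, so the key drops out. Then M2 = (M1 ⊕ M2) ⊕ M1 over the first 9 bytes.
byte 0: (30 xor ea) xor 6e = da xor 6e = b4
byte 1: (56 xor c9) xor 6f = 9f xor 6f = f0
byte 2: (f5 xor e2) xor 72 = 17 xor 72 = 65
byte 3: (0d xor 7d) xor 74 = 70 xor 74 = 04
byte 4: (33 xor 6d) xor 68 = 5e xor 68 = 36
byte 5: (bb xor 3e) xor 20 = 85 xor 20 = a5
byte 6: (cb xor 22) xor 70 = e9 xor 70 = 99
byte 7: (71 xor e8) xor 69 = 99 xor 69 = f0
byte 8: (89 xor 8f) xor 6e = 06 xor 6e = 68

[180, 240, 101, 4, 54, 165, 153, 240, 104]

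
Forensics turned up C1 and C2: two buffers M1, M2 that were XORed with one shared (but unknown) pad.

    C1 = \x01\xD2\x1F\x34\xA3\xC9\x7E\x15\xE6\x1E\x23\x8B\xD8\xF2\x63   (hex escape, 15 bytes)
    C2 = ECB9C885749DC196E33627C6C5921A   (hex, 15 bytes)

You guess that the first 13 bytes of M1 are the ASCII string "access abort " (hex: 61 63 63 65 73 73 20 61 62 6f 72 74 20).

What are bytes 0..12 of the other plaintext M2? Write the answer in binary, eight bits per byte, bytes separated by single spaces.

10001100 00001000 10110100 11010100 10100100 00100111 10011111 11100010 01100111 01000111 01110110 00111001 00111101

First, C1 ⊕ C2 = (M1 ⊕ K) ⊕ (M2 ⊕ K) = M1 ⊕ M2, so the key drops out. Then M2 = (M1 ⊕ M2) ⊕ M1 over the first 13 bytes.
byte 0: (01 xor ec) xor 61 = ed xor 61 = 8c
byte 1: (d2 xor b9) xor 63 = 6b xor 63 = 08
byte 2: (1f xor c8) xor 63 = d7 xor 63 = b4
byte 3: (34 xor 85) xor 65 = b1 xor 65 = d4
byte 4: (a3 xor 74) xor 73 = d7 xor 73 = a4
byte 5: (c9 xor 9d) xor 73 = 54 xor 73 = 27
byte 6: (7e xor c1) xor 20 = bf xor 20 = 9f
byte 7: (15 xor 96) xor 61 = 83 xor 61 = e2
byte 8: (e6 xor e3) xor 62 = 05 xor 62 = 67
byte 9: (1e xor 36) xor 6f = 28 xor 6f = 47
byte 10: (23 xor 27) xor 72 = 04 xor 72 = 76
byte 11: (8b xor c6) xor 74 = 4d xor 74 = 39
byte 12: (d8 xor c5) xor 20 = 1d xor 20 = 3d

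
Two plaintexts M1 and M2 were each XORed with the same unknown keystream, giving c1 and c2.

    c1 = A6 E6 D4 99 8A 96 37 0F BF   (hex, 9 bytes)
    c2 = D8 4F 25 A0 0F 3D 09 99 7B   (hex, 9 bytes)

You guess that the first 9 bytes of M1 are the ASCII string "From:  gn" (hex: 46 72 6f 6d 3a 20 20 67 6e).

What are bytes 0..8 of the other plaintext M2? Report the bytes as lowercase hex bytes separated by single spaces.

38 db 9e 54 bf 8b 1e f1 aa

First, c1 ⊕ c2 = (M1 ⊕ K) ⊕ (M2 ⊕ K) = M1 ⊕ M2, so the key drops out. Then M2 = (M1 ⊕ M2) ⊕ M1 over the first 9 bytes.
byte 0: (a6 XOR d8) XOR 46 = 7e XOR 46 = 38
byte 1: (e6 XOR 4f) XOR 72 = a9 XOR 72 = db
byte 2: (d4 XOR 25) XOR 6f = f1 XOR 6f = 9e
byte 3: (99 XOR a0) XOR 6d = 39 XOR 6d = 54
byte 4: (8a XOR 0f) XOR 3a = 85 XOR 3a = bf
byte 5: (96 XOR 3d) XOR 20 = ab XOR 20 = 8b
byte 6: (37 XOR 09) XOR 20 = 3e XOR 20 = 1e
byte 7: (0f XOR 99) XOR 67 = 96 XOR 67 = f1
byte 8: (bf XOR 7b) XOR 6e = c4 XOR 6e = aa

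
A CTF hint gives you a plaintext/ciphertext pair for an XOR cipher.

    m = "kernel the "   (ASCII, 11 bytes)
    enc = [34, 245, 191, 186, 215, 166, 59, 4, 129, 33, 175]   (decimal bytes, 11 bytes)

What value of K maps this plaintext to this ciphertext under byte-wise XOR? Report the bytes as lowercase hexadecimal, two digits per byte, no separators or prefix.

Since enc = m ⊕ K, XORing both sides with m gives K = m ⊕ enc.
01101011 ⊕ 00100010 = 01001001
01100101 ⊕ 11110101 = 10010000
01110010 ⊕ 10111111 = 11001101
01101110 ⊕ 10111010 = 11010100
01100101 ⊕ 11010111 = 10110010
01101100 ⊕ 10100110 = 11001010
00100000 ⊕ 00111011 = 00011011
01110100 ⊕ 00000100 = 01110000
01101000 ⊕ 10000001 = 11101001
01100101 ⊕ 00100001 = 01000100
00100000 ⊕ 10101111 = 10001111

4990cdd4b2ca1b70e9448f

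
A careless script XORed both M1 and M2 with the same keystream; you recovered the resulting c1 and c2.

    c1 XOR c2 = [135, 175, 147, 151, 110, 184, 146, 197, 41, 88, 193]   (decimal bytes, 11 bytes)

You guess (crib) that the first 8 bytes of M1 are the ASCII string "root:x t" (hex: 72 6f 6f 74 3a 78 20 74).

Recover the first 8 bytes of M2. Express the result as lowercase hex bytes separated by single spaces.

Since c1 ⊕ c2 = M1 ⊕ M2, XORing with the guessed M1 bytes yields the corresponding M2 bytes: M2 = (c1 ⊕ c2) ⊕ M1.
byte 0: 10000111 xor 01110010 = 11110101
byte 1: 10101111 xor 01101111 = 11000000
byte 2: 10010011 xor 01101111 = 11111100
byte 3: 10010111 xor 01110100 = 11100011
byte 4: 01101110 xor 00111010 = 01010100
byte 5: 10111000 xor 01111000 = 11000000
byte 6: 10010010 xor 00100000 = 10110010
byte 7: 11000101 xor 01110100 = 10110001

f5 c0 fc e3 54 c0 b2 b1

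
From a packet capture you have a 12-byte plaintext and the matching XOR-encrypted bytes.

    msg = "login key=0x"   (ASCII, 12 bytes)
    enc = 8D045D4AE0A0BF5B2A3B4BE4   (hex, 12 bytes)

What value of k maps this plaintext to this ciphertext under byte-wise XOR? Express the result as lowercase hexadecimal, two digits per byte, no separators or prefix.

e16b3a238e80d43e53067b9c

Since enc = msg ⊕ k, XORing both sides with msg gives k = msg ⊕ enc.
6c xor 8d = e1
6f xor 04 = 6b
67 xor 5d = 3a
69 xor 4a = 23
6e xor e0 = 8e
20 xor a0 = 80
6b xor bf = d4
65 xor 5b = 3e
79 xor 2a = 53
3d xor 3b = 06
30 xor 4b = 7b
78 xor e4 = 9c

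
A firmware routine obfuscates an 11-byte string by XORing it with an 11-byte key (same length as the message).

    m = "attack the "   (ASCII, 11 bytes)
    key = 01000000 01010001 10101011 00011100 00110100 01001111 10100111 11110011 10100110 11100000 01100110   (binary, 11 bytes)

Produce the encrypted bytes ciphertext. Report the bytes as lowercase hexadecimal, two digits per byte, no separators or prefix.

2125df7d57248787ce8546

XOR is its own inverse, so applying the key byte-wise gives the result directly.
61 xor 40 = 21
74 xor 51 = 25
74 xor ab = df
61 xor 1c = 7d
63 xor 34 = 57
6b xor 4f = 24
20 xor a7 = 87
74 xor f3 = 87
68 xor a6 = ce
65 xor e0 = 85
20 xor 66 = 46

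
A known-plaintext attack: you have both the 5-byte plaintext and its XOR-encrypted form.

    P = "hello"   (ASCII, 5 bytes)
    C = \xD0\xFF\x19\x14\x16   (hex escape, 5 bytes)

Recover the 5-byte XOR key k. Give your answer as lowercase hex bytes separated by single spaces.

Since C = P ⊕ k, XORing both sides with P gives k = P ⊕ C.
01101000 xor 11010000 = 10111000
01100101 xor 11111111 = 10011010
01101100 xor 00011001 = 01110101
01101100 xor 00010100 = 01111000
01101111 xor 00010110 = 01111001

b8 9a 75 78 79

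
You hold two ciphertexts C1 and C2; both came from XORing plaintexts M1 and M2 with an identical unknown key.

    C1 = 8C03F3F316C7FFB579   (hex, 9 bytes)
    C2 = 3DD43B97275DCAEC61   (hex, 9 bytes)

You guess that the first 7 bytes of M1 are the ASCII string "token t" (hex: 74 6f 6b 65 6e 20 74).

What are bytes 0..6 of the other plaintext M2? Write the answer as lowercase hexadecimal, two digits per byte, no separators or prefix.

First, C1 ⊕ C2 = (M1 ⊕ K) ⊕ (M2 ⊕ K) = M1 ⊕ M2, so the key drops out. Then M2 = (M1 ⊕ M2) ⊕ M1 over the first 7 bytes.
byte 0: (8c xor 3d) xor 74 = b1 xor 74 = c5
byte 1: (03 xor d4) xor 6f = d7 xor 6f = b8
byte 2: (f3 xor 3b) xor 6b = c8 xor 6b = a3
byte 3: (f3 xor 97) xor 65 = 64 xor 65 = 01
byte 4: (16 xor 27) xor 6e = 31 xor 6e = 5f
byte 5: (c7 xor 5d) xor 20 = 9a xor 20 = ba
byte 6: (ff xor ca) xor 74 = 35 xor 74 = 41

c5b8a3015fba41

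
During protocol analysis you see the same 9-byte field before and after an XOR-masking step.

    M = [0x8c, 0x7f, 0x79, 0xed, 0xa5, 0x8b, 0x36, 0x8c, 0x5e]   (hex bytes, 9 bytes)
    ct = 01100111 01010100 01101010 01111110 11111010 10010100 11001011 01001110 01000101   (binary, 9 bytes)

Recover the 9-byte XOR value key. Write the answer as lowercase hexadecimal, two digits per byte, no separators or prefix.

eb2b13935f1ffdc21b

Since ct = M ⊕ key, XORing both sides with M gives key = M ⊕ ct.
140 ⊕ 103 = 235
127 ⊕  84 =  43
121 ⊕ 106 =  19
237 ⊕ 126 = 147
165 ⊕ 250 =  95
139 ⊕ 148 =  31
 54 ⊕ 203 = 253
140 ⊕  78 = 194
 94 ⊕  69 =  27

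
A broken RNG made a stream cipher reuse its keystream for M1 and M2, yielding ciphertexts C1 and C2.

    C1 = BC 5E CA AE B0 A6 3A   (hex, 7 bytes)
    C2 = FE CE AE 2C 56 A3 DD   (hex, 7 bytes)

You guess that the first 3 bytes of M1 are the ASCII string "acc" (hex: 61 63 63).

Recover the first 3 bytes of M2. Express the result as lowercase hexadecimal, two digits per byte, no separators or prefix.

First, C1 ⊕ C2 = (M1 ⊕ K) ⊕ (M2 ⊕ K) = M1 ⊕ M2, so the key drops out. Then M2 = (M1 ⊕ M2) ⊕ M1 over the first 3 bytes.
byte 0: (bc ^ fe) ^ 61 = 42 ^ 61 = 23
byte 1: (5e ^ ce) ^ 63 = 90 ^ 63 = f3
byte 2: (ca ^ ae) ^ 63 = 64 ^ 63 = 07

23f307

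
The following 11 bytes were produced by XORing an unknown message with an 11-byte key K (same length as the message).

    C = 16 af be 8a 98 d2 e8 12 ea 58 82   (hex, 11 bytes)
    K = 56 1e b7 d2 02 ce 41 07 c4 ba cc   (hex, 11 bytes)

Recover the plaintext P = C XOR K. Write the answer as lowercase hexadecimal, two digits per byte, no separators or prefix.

40b109589a1ca9152ee24e

XOR is its own inverse, so applying the key byte-wise gives the result directly.
byte 0:  22 ⊕  86 =  64
byte 1: 175 ⊕  30 = 177
byte 2: 190 ⊕ 183 =   9
byte 3: 138 ⊕ 210 =  88
byte 4: 152 ⊕   2 = 154
byte 5: 210 ⊕ 206 =  28
byte 6: 232 ⊕  65 = 169
byte 7:  18 ⊕   7 =  21
byte 8: 234 ⊕ 196 =  46
byte 9:  88 ⊕ 186 = 226
byte 10: 130 ⊕ 204 =  78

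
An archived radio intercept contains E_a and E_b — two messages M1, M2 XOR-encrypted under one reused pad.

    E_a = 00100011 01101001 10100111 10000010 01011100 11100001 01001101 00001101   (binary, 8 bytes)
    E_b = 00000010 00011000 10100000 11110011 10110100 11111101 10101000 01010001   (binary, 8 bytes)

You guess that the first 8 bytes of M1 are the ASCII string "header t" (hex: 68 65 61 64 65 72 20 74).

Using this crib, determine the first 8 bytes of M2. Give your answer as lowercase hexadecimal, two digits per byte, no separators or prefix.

First, E_a ⊕ E_b = (M1 ⊕ K) ⊕ (M2 ⊕ K) = M1 ⊕ M2, so the key drops out. Then M2 = (M1 ⊕ M2) ⊕ M1 over the first 8 bytes.
byte 0: (23 ^ 02) ^ 68 = 21 ^ 68 = 49
byte 1: (69 ^ 18) ^ 65 = 71 ^ 65 = 14
byte 2: (a7 ^ a0) ^ 61 = 07 ^ 61 = 66
byte 3: (82 ^ f3) ^ 64 = 71 ^ 64 = 15
byte 4: (5c ^ b4) ^ 65 = e8 ^ 65 = 8d
byte 5: (e1 ^ fd) ^ 72 = 1c ^ 72 = 6e
byte 6: (4d ^ a8) ^ 20 = e5 ^ 20 = c5
byte 7: (0d ^ 51) ^ 74 = 5c ^ 74 = 28

491466158d6ec528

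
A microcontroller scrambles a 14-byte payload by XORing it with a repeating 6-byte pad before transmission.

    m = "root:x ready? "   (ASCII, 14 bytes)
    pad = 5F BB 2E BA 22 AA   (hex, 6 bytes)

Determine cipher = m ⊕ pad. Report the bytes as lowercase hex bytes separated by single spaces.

The 6-byte key repeats, so the effective keystream is 5f bb 2e ba 22 aa 5f bb 2e ba 22 aa 5f bb.
byte 0: 72 xor 5f = 2d
byte 1: 6f xor bb = d4
byte 2: 6f xor 2e = 41
byte 3: 74 xor ba = ce
byte 4: 3a xor 22 = 18
byte 5: 78 xor aa = d2
byte 6: 20 xor 5f = 7f
byte 7: 72 xor bb = c9
byte 8: 65 xor 2e = 4b
byte 9: 61 xor ba = db
byte 10: 64 xor 22 = 46
byte 11: 79 xor aa = d3
byte 12: 3f xor 5f = 60
byte 13: 20 xor bb = 9b

2d d4 41 ce 18 d2 7f c9 4b db 46 d3 60 9b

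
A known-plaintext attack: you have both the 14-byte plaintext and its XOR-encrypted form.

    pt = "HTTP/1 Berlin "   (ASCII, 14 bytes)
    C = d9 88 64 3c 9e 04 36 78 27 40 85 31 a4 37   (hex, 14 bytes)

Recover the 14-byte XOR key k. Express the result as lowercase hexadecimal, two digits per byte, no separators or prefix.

91dc306cb135163a4232e958ca17

Since C = pt ⊕ k, XORing both sides with pt gives k = pt ⊕ C.
48 ⊕ d9 = 91
54 ⊕ 88 = dc
54 ⊕ 64 = 30
50 ⊕ 3c = 6c
2f ⊕ 9e = b1
31 ⊕ 04 = 35
20 ⊕ 36 = 16
42 ⊕ 78 = 3a
65 ⊕ 27 = 42
72 ⊕ 40 = 32
6c ⊕ 85 = e9
69 ⊕ 31 = 58
6e ⊕ a4 = ca
20 ⊕ 37 = 17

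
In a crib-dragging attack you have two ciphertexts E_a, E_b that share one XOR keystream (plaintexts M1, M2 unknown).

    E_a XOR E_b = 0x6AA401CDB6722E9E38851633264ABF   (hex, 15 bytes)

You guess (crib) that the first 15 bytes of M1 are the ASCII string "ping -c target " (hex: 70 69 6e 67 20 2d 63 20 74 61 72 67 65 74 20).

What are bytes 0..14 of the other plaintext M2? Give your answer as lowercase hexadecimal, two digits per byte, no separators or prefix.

1acd6faa965f4dbe4ce46454433e9f

Since E_a ⊕ E_b = M1 ⊕ M2, XORing with the guessed M1 bytes yields the corresponding M2 bytes: M2 = (E_a ⊕ E_b) ⊕ M1.
6a XOR 70 = 1a
a4 XOR 69 = cd
01 XOR 6e = 6f
cd XOR 67 = aa
b6 XOR 20 = 96
72 XOR 2d = 5f
2e XOR 63 = 4d
9e XOR 20 = be
38 XOR 74 = 4c
85 XOR 61 = e4
16 XOR 72 = 64
33 XOR 67 = 54
26 XOR 65 = 43
4a XOR 74 = 3e
bf XOR 20 = 9f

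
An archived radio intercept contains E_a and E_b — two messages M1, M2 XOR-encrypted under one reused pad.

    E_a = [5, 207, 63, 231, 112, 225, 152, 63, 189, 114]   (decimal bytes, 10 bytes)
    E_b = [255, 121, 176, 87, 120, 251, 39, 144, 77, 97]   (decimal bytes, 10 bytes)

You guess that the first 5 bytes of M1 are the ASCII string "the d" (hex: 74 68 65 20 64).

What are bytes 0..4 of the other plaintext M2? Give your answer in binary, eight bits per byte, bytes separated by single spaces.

10001110 11011110 11101010 10010000 01101100

First, E_a ⊕ E_b = (M1 ⊕ K) ⊕ (M2 ⊕ K) = M1 ⊕ M2, so the key drops out. Then M2 = (M1 ⊕ M2) ⊕ M1 over the first 5 bytes.
byte 0: (05 xor ff) xor 74 = fa xor 74 = 8e
byte 1: (cf xor 79) xor 68 = b6 xor 68 = de
byte 2: (3f xor b0) xor 65 = 8f xor 65 = ea
byte 3: (e7 xor 57) xor 20 = b0 xor 20 = 90
byte 4: (70 xor 78) xor 64 = 08 xor 64 = 6c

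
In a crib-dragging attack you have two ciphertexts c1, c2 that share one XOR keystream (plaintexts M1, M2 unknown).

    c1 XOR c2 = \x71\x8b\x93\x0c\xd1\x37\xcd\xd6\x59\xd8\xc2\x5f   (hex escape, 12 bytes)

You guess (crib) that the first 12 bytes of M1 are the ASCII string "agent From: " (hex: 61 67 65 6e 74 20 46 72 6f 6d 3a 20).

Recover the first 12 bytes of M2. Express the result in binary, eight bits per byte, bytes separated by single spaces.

Since c1 ⊕ c2 = M1 ⊕ M2, XORing with the guessed M1 bytes yields the corresponding M2 bytes: M2 = (c1 ⊕ c2) ⊕ M1.
01110001 ^ 01100001 = 00010000
10001011 ^ 01100111 = 11101100
10010011 ^ 01100101 = 11110110
00001100 ^ 01101110 = 01100010
11010001 ^ 01110100 = 10100101
00110111 ^ 00100000 = 00010111
11001101 ^ 01000110 = 10001011
11010110 ^ 01110010 = 10100100
01011001 ^ 01101111 = 00110110
11011000 ^ 01101101 = 10110101
11000010 ^ 00111010 = 11111000
01011111 ^ 00100000 = 01111111

00010000 11101100 11110110 01100010 10100101 00010111 10001011 10100100 00110110 10110101 11111000 01111111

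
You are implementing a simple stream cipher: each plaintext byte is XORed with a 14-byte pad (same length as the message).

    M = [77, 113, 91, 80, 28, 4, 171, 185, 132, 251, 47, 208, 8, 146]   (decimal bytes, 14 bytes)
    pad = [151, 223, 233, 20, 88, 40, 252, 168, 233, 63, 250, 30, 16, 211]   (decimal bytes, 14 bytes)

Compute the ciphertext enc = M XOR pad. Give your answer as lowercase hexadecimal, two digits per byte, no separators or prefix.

01001101 XOR 10010111 = 11011010
01110001 XOR 11011111 = 10101110
01011011 XOR 11101001 = 10110010
01010000 XOR 00010100 = 01000100
00011100 XOR 01011000 = 01000100
00000100 XOR 00101000 = 00101100
10101011 XOR 11111100 = 01010111
10111001 XOR 10101000 = 00010001
10000100 XOR 11101001 = 01101101
11111011 XOR 00111111 = 11000100
00101111 XOR 11111010 = 11010101
11010000 XOR 00011110 = 11001110
00001000 XOR 00010000 = 00011000
10010010 XOR 11010011 = 01000001

daaeb244442c57116dc4d5ce1841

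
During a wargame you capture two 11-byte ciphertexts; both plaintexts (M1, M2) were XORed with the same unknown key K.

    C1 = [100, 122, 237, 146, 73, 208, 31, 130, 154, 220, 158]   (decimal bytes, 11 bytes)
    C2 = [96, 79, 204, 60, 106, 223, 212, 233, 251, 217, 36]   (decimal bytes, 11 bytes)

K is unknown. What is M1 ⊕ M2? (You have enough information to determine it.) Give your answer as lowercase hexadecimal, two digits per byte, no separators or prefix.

C1 ⊕ C2 = (M1 ⊕ K) ⊕ (M2 ⊕ K) = M1 ⊕ M2 — the shared key cancels under XOR.
64 ^ 60 = 04
7a ^ 4f = 35
ed ^ cc = 21
92 ^ 3c = ae
49 ^ 6a = 23
d0 ^ df = 0f
1f ^ d4 = cb
82 ^ e9 = 6b
9a ^ fb = 61
dc ^ d9 = 05
9e ^ 24 = ba

043521ae230fcb6b6105ba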